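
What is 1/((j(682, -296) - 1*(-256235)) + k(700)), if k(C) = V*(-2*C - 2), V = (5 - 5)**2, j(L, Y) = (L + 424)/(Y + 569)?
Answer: 39/9993323 ≈ 3.9026e-6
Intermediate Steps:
j(L, Y) = (424 + L)/(569 + Y)
V = 0 (V = 0**2 = 0)
k(C) = 0 (k(C) = 0*(-2*C - 2) = 0*(-2 - 2*C) = 0)
1/((j(682, -296) - 1*(-256235)) + k(700)) = 1/(((424 + 682)/(569 - 296) - 1*(-256235)) + 0) = 1/((1106/273 + 256235) + 0) = 1/(((1/273)*1106 + 256235) + 0) = 1/((158/39 + 256235) + 0) = 1/(9993323/39 + 0) = 1/(9993323/39) = 39/9993323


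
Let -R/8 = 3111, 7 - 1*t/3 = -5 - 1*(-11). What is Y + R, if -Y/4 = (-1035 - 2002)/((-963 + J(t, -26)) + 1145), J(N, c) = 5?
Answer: -4641908/187 ≈ -24823.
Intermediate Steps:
t = 3 (t = 21 - 3*(-5 - 1*(-11)) = 21 - 3*(-5 + 11) = 21 - 3*6 = 21 - 18 = 3)
R = -24888 (R = -8*3111 = -24888)
Y = 12148/187 (Y = -4*(-1035 - 2002)/((-963 + 5) + 1145) = -(-12148)/(-958 + 1145) = -(-12148)/187 = -4*(-3037/187) = 12148/187 ≈ 64.963)
Y + R = 12148/187 - 24888 = -4641908/187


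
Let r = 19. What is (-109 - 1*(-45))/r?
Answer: -64/19 ≈ -3.3684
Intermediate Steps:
(-109 - 1*(-45))/r = (-109 - 1*(-45))/19 = (-109 + 45)/19 = (1/19)*(-64) = -64/19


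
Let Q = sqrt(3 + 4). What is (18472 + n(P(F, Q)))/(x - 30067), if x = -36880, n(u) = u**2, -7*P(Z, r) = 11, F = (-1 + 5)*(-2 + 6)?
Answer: -905249/3280403 ≈ -0.27596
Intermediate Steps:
F = 16 (F = 4*4 = 16)
Q = sqrt(7) ≈ 2.6458
P(Z, r) = -11/7 (P(Z, r) = -1/7*11 = -11/7)
(18472 + n(P(F, Q)))/(x - 30067) = (18472 + (-11/7)**2)/(-36880 - 30067) = (18472 + 121/49)/(-66947) = (905249/49)*(-1/66947) = -905249/3280403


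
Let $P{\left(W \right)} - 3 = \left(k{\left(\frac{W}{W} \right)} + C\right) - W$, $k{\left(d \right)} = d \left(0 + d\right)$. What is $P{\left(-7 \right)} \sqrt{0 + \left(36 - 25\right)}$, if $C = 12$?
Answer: $23 \sqrt{11} \approx 76.282$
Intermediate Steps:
$k{\left(d \right)} = d^{2}$ ($k{\left(d \right)} = d d = d^{2}$)
$P{\left(W \right)} = 16 - W$ ($P{\left(W \right)} = 3 - \left(-12 - 1 + W\right) = 3 - \left(-13 + W\right) = 16 - W$)
$P{\left(-7 \right)} \sqrt{0 + \left(36 - 25\right)} = \left(16 - -7\right) \sqrt{0 + \left(36 - 25\right)} = \left(16 + 7\right) \sqrt{0 + \left(36 - 25\right)} = 23 \sqrt{0 + 11} = 23 \sqrt{11}$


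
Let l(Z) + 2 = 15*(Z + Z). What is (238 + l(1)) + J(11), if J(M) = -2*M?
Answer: 244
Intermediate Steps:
l(Z) = -2 + 30*Z (l(Z) = -2 + 15*(Z + Z) = -2 + 15*(2*Z) = -2 + 30*Z)
(238 + l(1)) + J(11) = (238 + (-2 + 30*1)) - 2*11 = (238 + (-2 + 30)) - 22 = (238 + 28) - 22 = 266 - 22 = 244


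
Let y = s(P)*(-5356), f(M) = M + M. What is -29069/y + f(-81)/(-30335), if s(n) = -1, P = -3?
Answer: -880940443/162474260 ≈ -5.4220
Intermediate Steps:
f(M) = 2*M
y = 5356 (y = -1*(-5356) = 5356)
-29069/y + f(-81)/(-30335) = -29069/5356 + (2*(-81))/(-30335) = -29069*1/5356 - 162*(-1/30335) = -29069/5356 + 162/30335 = -880940443/162474260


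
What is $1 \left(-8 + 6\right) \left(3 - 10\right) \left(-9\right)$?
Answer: $-126$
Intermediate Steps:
$1 \left(-8 + 6\right) \left(3 - 10\right) \left(-9\right) = 1 \left(\left(-2\right) \left(-7\right)\right) \left(-9\right) = 1 \cdot 14 \left(-9\right) = 14 \left(-9\right) = -126$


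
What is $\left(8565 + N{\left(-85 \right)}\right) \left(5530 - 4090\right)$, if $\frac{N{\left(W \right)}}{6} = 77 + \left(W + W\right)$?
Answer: $11530080$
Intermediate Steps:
$N{\left(W \right)} = 462 + 12 W$ ($N{\left(W \right)} = 6 \left(77 + \left(W + W\right)\right) = 6 \left(77 + 2 W\right) = 462 + 12 W$)
$\left(8565 + N{\left(-85 \right)}\right) \left(5530 - 4090\right) = \left(8565 + \left(462 + 12 \left(-85\right)\right)\right) \left(5530 - 4090\right) = \left(8565 + \left(462 - 1020\right)\right) 1440 = \left(8565 - 558\right) 1440 = 8007 \cdot 1440 = 11530080$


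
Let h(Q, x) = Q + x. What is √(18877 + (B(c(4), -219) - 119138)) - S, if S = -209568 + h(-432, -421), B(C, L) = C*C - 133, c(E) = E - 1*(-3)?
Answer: 210421 + I*√100345 ≈ 2.1042e+5 + 316.77*I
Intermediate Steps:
c(E) = 3 + E (c(E) = E + 3 = 3 + E)
B(C, L) = -133 + C² (B(C, L) = C² - 133 = -133 + C²)
S = -210421 (S = -209568 + (-432 - 421) = -209568 - 853 = -210421)
√(18877 + (B(c(4), -219) - 119138)) - S = √(18877 + ((-133 + (3 + 4)²) - 119138)) - 1*(-210421) = √(18877 + ((-133 + 7²) - 119138)) + 210421 = √(18877 + ((-133 + 49) - 119138)) + 210421 = √(18877 + (-84 - 119138)) + 210421 = √(18877 - 119222) + 210421 = √(-100345) + 210421 = I*√100345 + 210421 = 210421 + I*√100345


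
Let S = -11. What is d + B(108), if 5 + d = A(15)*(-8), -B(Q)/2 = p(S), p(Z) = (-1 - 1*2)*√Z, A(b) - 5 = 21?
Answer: -213 + 6*I*√11 ≈ -213.0 + 19.9*I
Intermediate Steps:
A(b) = 26 (A(b) = 5 + 21 = 26)
p(Z) = -3*√Z (p(Z) = (-1 - 2)*√Z = -3*√Z)
B(Q) = 6*I*√11 (B(Q) = -(-6)*√(-11) = -(-6)*I*√11 = 6*I*√11)
d = -213 (d = -5 + 26*(-8) = -5 - 208 = -213)
d + B(108) = -213 + 6*I*√11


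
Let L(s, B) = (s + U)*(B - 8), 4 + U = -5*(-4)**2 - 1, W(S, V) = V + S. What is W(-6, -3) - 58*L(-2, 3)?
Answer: -25239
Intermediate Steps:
W(S, V) = S + V
U = -85 (U = -4 + (-5*(-4)**2 - 1) = -4 + (-5*16 - 1) = -4 + (-80 - 1) = -4 - 81 = -85)
L(s, B) = (-85 + s)*(-8 + B) (L(s, B) = (s - 85)*(B - 8) = (-85 + s)*(-8 + B))
W(-6, -3) - 58*L(-2, 3) = (-6 - 3) - 58*(680 - 85*3 - 8*(-2) + 3*(-2)) = -9 - 58*(680 - 255 + 16 - 6) = -9 - 58*435 = -9 - 25230 = -25239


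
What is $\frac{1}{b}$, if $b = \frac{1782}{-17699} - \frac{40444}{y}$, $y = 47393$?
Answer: $- \frac{76255337}{72752062} \approx -1.0482$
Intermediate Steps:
$b = - \frac{72752062}{76255337}$ ($b = \frac{1782}{-17699} - \frac{40444}{47393} = 1782 \left(- \frac{1}{17699}\right) - \frac{40444}{47393} = - \frac{162}{1609} - \frac{40444}{47393} = - \frac{72752062}{76255337} \approx -0.95406$)
$\frac{1}{b} = \frac{1}{- \frac{72752062}{76255337}} = - \frac{76255337}{72752062}$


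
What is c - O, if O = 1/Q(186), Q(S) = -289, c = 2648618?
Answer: 765450603/289 ≈ 2.6486e+6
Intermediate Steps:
O = -1/289 (O = 1/(-289) = -1/289 ≈ -0.0034602)
c - O = 2648618 - 1*(-1/289) = 2648618 + 1/289 = 765450603/289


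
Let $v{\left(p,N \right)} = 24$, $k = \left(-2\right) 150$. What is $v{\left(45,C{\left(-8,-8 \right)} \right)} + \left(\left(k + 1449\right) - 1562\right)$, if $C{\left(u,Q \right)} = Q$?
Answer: $-389$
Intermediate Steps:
$k = -300$
$v{\left(45,C{\left(-8,-8 \right)} \right)} + \left(\left(k + 1449\right) - 1562\right) = 24 + \left(\left(-300 + 1449\right) - 1562\right) = 24 + \left(1149 - 1562\right) = 24 - 413 = -389$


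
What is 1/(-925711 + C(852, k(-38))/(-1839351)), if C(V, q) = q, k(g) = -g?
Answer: -1839351/1702707453599 ≈ -1.0803e-6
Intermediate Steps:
1/(-925711 + C(852, k(-38))/(-1839351)) = 1/(-925711 - 1*(-38)/(-1839351)) = 1/(-925711 + 38*(-1/1839351)) = 1/(-925711 - 38/1839351) = 1/(-1702707453599/1839351) = -1839351/1702707453599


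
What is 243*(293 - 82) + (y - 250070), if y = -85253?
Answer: -284050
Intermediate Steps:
243*(293 - 82) + (y - 250070) = 243*(293 - 82) + (-85253 - 250070) = 243*211 - 335323 = 51273 - 335323 = -284050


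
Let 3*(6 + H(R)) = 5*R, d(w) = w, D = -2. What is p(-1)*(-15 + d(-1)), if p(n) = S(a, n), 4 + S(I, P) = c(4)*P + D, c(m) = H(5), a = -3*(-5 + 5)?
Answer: 400/3 ≈ 133.33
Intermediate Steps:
a = 0 (a = -3*0 = 0)
H(R) = -6 + 5*R/3 (H(R) = -6 + (5*R)/3 = -6 + 5*R/3)
c(m) = 7/3 (c(m) = -6 + (5/3)*5 = -6 + 25/3 = 7/3)
S(I, P) = -6 + 7*P/3 (S(I, P) = -4 + (7*P/3 - 2) = -4 + (-2 + 7*P/3) = -6 + 7*P/3)
p(n) = -6 + 7*n/3
p(-1)*(-15 + d(-1)) = (-6 + (7/3)*(-1))*(-15 - 1) = (-6 - 7/3)*(-16) = -25/3*(-16) = 400/3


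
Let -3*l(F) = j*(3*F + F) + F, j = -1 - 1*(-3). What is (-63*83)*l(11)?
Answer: 172557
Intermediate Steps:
j = 2 (j = -1 + 3 = 2)
l(F) = -3*F (l(F) = -(2*(3*F + F) + F)/3 = -(2*(4*F) + F)/3 = -(8*F + F)/3 = -3*F)
(-63*83)*l(11) = (-63*83)*(-3*11) = -5229*(-33) = 172557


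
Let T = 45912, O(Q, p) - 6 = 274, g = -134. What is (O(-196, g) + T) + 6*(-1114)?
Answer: 39508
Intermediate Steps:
O(Q, p) = 280 (O(Q, p) = 6 + 274 = 280)
(O(-196, g) + T) + 6*(-1114) = (280 + 45912) + 6*(-1114) = 46192 - 6684 = 39508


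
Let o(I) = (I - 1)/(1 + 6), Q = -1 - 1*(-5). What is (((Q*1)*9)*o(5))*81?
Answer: 11664/7 ≈ 1666.3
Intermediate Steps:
Q = 4 (Q = -1 + 5 = 4)
o(I) = -⅐ + I/7 (o(I) = (-1 + I)/7 = (-1 + I)*(⅐) = -⅐ + I/7)
(((Q*1)*9)*o(5))*81 = (((4*1)*9)*(-⅐ + (⅐)*5))*81 = ((4*9)*(-⅐ + 5/7))*81 = (36*(4/7))*81 = (144/7)*81 = 11664/7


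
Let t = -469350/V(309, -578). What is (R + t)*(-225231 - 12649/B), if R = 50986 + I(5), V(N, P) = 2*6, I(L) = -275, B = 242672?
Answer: -1267884689429557/485344 ≈ -2.6123e+9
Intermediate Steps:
V(N, P) = 12
t = -78225/2 (t = -469350/12 = -469350*1/12 = -78225/2 ≈ -39113.)
R = 50711 (R = 50986 - 275 = 50711)
(R + t)*(-225231 - 12649/B) = (50711 - 78225/2)*(-225231 - 12649/242672) = 23197*(-225231 - 12649*1/242672)/2 = 23197*(-225231 - 12649/242672)/2 = (23197/2)*(-54657269881/242672) = -1267884689429557/485344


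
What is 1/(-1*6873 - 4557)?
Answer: -1/11430 ≈ -8.7489e-5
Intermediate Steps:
1/(-1*6873 - 4557) = 1/(-6873 - 4557) = 1/(-11430) = -1/11430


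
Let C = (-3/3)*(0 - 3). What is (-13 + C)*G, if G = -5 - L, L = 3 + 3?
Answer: 110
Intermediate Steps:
L = 6
C = 3 (C = -3*1/3*(-3) = -1*(-3) = 3)
G = -11 (G = -5 - 1*6 = -5 - 6 = -11)
(-13 + C)*G = (-13 + 3)*(-11) = -10*(-11) = 110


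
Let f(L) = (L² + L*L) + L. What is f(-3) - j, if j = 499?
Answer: -484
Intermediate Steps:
f(L) = L + 2*L² (f(L) = (L² + L²) + L = 2*L² + L = L + 2*L²)
f(-3) - j = -3*(1 + 2*(-3)) - 1*499 = -3*(1 - 6) - 499 = -3*(-5) - 499 = 15 - 499 = -484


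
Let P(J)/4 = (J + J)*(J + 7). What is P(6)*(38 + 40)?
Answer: 48672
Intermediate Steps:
P(J) = 8*J*(7 + J) (P(J) = 4*((J + J)*(J + 7)) = 4*((2*J)*(7 + J)) = 4*(2*J*(7 + J)) = 8*J*(7 + J))
P(6)*(38 + 40) = (8*6*(7 + 6))*(38 + 40) = (8*6*13)*78 = 624*78 = 48672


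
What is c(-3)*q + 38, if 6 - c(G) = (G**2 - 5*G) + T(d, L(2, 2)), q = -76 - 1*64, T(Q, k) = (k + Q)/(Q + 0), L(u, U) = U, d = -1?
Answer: 2418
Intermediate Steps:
T(Q, k) = (Q + k)/Q
q = -140 (q = -76 - 64 = -140)
c(G) = 7 - G**2 + 5*G (c(G) = 6 - ((G**2 - 5*G) + (-1 + 2)/(-1)) = 6 - ((G**2 - 5*G) - 1*1) = 6 - ((G**2 - 5*G) - 1) = 6 - (-1 + G**2 - 5*G) = 6 + (1 - G**2 + 5*G) = 7 - G**2 + 5*G)
c(-3)*q + 38 = (7 - 1*(-3)**2 + 5*(-3))*(-140) + 38 = (7 - 1*9 - 15)*(-140) + 38 = (7 - 9 - 15)*(-140) + 38 = -17*(-140) + 38 = 2380 + 38 = 2418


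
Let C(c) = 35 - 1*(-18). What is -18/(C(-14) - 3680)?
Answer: 2/403 ≈ 0.0049628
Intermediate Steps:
C(c) = 53 (C(c) = 35 + 18 = 53)
-18/(C(-14) - 3680) = -18/(53 - 3680) = -18/(-3627) = -1/3627*(-18) = 2/403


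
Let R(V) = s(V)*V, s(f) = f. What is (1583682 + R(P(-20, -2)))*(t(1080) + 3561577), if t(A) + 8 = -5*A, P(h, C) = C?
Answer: 5631855058934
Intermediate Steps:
t(A) = -8 - 5*A
R(V) = V² (R(V) = V*V = V²)
(1583682 + R(P(-20, -2)))*(t(1080) + 3561577) = (1583682 + (-2)²)*((-8 - 5*1080) + 3561577) = (1583682 + 4)*((-8 - 5400) + 3561577) = 1583686*(-5408 + 3561577) = 1583686*3556169 = 5631855058934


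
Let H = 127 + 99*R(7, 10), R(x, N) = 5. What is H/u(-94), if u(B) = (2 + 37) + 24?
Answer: 622/63 ≈ 9.8730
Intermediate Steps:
u(B) = 63 (u(B) = 39 + 24 = 63)
H = 622 (H = 127 + 99*5 = 127 + 495 = 622)
H/u(-94) = 622/63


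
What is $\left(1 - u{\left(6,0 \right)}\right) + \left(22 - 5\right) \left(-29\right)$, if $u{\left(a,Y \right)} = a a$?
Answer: $-528$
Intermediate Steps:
$u{\left(a,Y \right)} = a^{2}$
$\left(1 - u{\left(6,0 \right)}\right) + \left(22 - 5\right) \left(-29\right) = \left(1 - 6^{2}\right) + \left(22 - 5\right) \left(-29\right) = \left(1 - 36\right) + \left(22 - 5\right) \left(-29\right) = \left(1 - 36\right) + 17 \left(-29\right) = -35 - 493 = -528$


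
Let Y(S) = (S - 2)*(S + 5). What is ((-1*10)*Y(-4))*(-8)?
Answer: -480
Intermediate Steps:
Y(S) = (-2 + S)*(5 + S)
((-1*10)*Y(-4))*(-8) = ((-1*10)*(-10 + (-4)² + 3*(-4)))*(-8) = -10*(-10 + 16 - 12)*(-8) = -10*(-6)*(-8) = 60*(-8) = -480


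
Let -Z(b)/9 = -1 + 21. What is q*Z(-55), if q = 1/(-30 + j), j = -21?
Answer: 60/17 ≈ 3.5294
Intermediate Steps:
q = -1/51 (q = 1/(-30 - 21) = 1/(-51) = -1/51 ≈ -0.019608)
Z(b) = -180 (Z(b) = -9*(-1 + 21) = -9*20 = -180)
q*Z(-55) = -1/51*(-180) = 60/17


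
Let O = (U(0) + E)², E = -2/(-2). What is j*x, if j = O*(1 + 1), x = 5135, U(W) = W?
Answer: 10270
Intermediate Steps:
E = 1 (E = -2*(-½) = 1)
O = 1 (O = (0 + 1)² = 1² = 1)
j = 2 (j = 1*(1 + 1) = 1*2 = 2)
j*x = 2*5135 = 10270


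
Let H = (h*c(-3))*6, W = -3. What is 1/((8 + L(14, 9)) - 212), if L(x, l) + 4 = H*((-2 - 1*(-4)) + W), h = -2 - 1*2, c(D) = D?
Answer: -1/280 ≈ -0.0035714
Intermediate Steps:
h = -4 (h = -2 - 2 = -4)
H = 72 (H = -4*(-3)*6 = 12*6 = 72)
L(x, l) = -76 (L(x, l) = -4 + 72*((-2 - 1*(-4)) - 3) = -4 + 72*((-2 + 4) - 3) = -4 + 72*(2 - 3) = -4 + 72*(-1) = -4 - 72 = -76)
1/((8 + L(14, 9)) - 212) = 1/((8 - 76) - 212) = 1/(-68 - 212) = 1/(-280) = -1/280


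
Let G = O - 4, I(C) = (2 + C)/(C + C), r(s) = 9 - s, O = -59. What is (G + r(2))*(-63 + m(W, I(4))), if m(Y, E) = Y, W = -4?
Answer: 3752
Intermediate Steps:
I(C) = (2 + C)/(2*C) (I(C) = (2 + C)/((2*C)) = (2 + C)*(1/(2*C)) = (2 + C)/(2*C))
G = -63 (G = -59 - 4 = -63)
(G + r(2))*(-63 + m(W, I(4))) = (-63 + (9 - 1*2))*(-63 - 4) = (-63 + (9 - 2))*(-67) = (-63 + 7)*(-67) = -56*(-67) = 3752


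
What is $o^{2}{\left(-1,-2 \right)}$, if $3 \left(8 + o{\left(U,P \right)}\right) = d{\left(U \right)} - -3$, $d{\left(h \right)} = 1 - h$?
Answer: $\frac{361}{9} \approx 40.111$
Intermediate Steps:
$o{\left(U,P \right)} = - \frac{20}{3} - \frac{U}{3}$ ($o{\left(U,P \right)} = -8 + \frac{\left(1 - U\right) - -3}{3} = -8 + \frac{\left(1 - U\right) + 3}{3} = -8 + \frac{4 - U}{3} = -8 - \left(- \frac{4}{3} + \frac{U}{3}\right) = - \frac{20}{3} - \frac{U}{3}$)
$o^{2}{\left(-1,-2 \right)} = \left(- \frac{20}{3} - - \frac{1}{3}\right)^{2} = \left(- \frac{20}{3} + \frac{1}{3}\right)^{2} = \left(- \frac{19}{3}\right)^{2} = \frac{361}{9}$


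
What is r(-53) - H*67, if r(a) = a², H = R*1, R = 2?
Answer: 2675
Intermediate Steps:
H = 2 (H = 2*1 = 2)
r(-53) - H*67 = (-53)² - 2*67 = 2809 - 1*134 = 2809 - 134 = 2675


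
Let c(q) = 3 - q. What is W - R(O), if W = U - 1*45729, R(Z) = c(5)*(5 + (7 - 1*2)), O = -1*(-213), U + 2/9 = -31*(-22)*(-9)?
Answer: -466625/9 ≈ -51847.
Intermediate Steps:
U = -55244/9 (U = -2/9 - 31*(-22)*(-9) = -2/9 + 682*(-9) = -2/9 - 6138 = -55244/9 ≈ -6138.2)
O = 213
R(Z) = -20 (R(Z) = (3 - 1*5)*(5 + (7 - 1*2)) = (3 - 5)*(5 + (7 - 2)) = -2*(5 + 5) = -2*10 = -20)
W = -466805/9 (W = -55244/9 - 1*45729 = -55244/9 - 45729 = -466805/9 ≈ -51867.)
W - R(O) = -466805/9 - 1*(-20) = -466805/9 + 20 = -466625/9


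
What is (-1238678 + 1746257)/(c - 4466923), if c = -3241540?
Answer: -507579/7708463 ≈ -0.065847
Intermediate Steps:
(-1238678 + 1746257)/(c - 4466923) = (-1238678 + 1746257)/(-3241540 - 4466923) = 507579/(-7708463) = 507579*(-1/7708463) = -507579/7708463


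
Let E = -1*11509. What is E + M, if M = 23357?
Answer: 11848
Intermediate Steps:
E = -11509
E + M = -11509 + 23357 = 11848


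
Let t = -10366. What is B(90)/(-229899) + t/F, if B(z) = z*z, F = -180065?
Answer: 308202178/13798921145 ≈ 0.022335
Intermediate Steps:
B(z) = z²
B(90)/(-229899) + t/F = 90²/(-229899) - 10366/(-180065) = 8100*(-1/229899) - 10366*(-1/180065) = -2700/76633 + 10366/180065 = 308202178/13798921145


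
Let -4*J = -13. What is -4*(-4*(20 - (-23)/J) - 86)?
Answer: 10104/13 ≈ 777.23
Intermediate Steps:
J = 13/4 (J = -1/4*(-13) = 13/4 ≈ 3.2500)
-4*(-4*(20 - (-23)/J) - 86) = -4*(-4*(20 - (-23)/13/4) - 86) = -4*(-4*(20 - (-23)*4/13) - 86) = -4*(-4*(20 - 1*(-92/13)) - 86) = -4*(-4*(20 + 92/13) - 86) = -4*(-4*352/13 - 86) = -4*(-1408/13 - 86) = -4*(-2526/13) = 10104/13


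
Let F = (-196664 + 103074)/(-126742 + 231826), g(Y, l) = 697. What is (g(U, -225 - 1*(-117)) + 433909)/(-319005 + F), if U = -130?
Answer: -3262152636/2394458215 ≈ -1.3624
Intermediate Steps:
F = -6685/7506 (F = -93590/105084 = -93590*1/105084 = -6685/7506 ≈ -0.89062)
(g(U, -225 - 1*(-117)) + 433909)/(-319005 + F) = (697 + 433909)/(-319005 - 6685/7506) = 434606/(-2394458215/7506) = 434606*(-7506/2394458215) = -3262152636/2394458215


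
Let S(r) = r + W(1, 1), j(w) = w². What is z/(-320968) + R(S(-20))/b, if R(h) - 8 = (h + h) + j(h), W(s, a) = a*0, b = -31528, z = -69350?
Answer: 129271911/632467444 ≈ 0.20439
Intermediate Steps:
W(s, a) = 0
S(r) = r (S(r) = r + 0 = r)
R(h) = 8 + h² + 2*h (R(h) = 8 + ((h + h) + h²) = 8 + (2*h + h²) = 8 + (h² + 2*h) = 8 + h² + 2*h)
z/(-320968) + R(S(-20))/b = -69350/(-320968) + (8 + (-20)² + 2*(-20))/(-31528) = -69350*(-1/320968) + (8 + 400 - 40)*(-1/31528) = 34675/160484 + 368*(-1/31528) = 34675/160484 - 46/3941 = 129271911/632467444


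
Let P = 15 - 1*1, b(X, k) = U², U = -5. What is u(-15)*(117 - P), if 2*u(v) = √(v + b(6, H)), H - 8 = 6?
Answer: 103*√10/2 ≈ 162.86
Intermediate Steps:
H = 14 (H = 8 + 6 = 14)
b(X, k) = 25 (b(X, k) = (-5)² = 25)
P = 14 (P = 15 - 1 = 14)
u(v) = √(25 + v)/2 (u(v) = √(v + 25)/2 = √(25 + v)/2)
u(-15)*(117 - P) = (√(25 - 15)/2)*(117 - 1*14) = (√10/2)*(117 - 14) = (√10/2)*103 = 103*√10/2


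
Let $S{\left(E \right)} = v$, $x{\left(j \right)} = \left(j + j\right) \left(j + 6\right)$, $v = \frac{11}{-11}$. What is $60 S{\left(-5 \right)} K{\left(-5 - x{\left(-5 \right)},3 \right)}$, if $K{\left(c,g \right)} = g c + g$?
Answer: $-1080$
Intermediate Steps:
$v = -1$ ($v = 11 \left(- \frac{1}{11}\right) = -1$)
$x{\left(j \right)} = 2 j \left(6 + j\right)$
$S{\left(E \right)} = -1$
$K{\left(c,g \right)} = g + c g$ ($K{\left(c,g \right)} = c g + g = g + c g$)
$60 S{\left(-5 \right)} K{\left(-5 - x{\left(-5 \right)},3 \right)} = 60 \left(- 3 \left(1 - \left(5 + 2 \left(-5\right) \left(6 - 5\right)\right)\right)\right) = 60 \left(- 3 \left(1 - \left(5 + 2 \left(-5\right) 1\right)\right)\right) = 60 \left(- 3 \left(1 - -5\right)\right) = 60 \left(- 3 \left(1 + \left(-5 + 10\right)\right)\right) = 60 \left(- 3 \left(1 + 5\right)\right) = 60 \left(- 3 \cdot 6\right) = 60 \left(\left(-1\right) 18\right) = 60 \left(-18\right) = -1080$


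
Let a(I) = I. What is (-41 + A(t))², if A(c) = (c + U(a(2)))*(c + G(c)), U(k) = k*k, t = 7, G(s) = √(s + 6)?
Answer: 2869 + 792*√13 ≈ 5724.6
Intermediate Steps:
G(s) = √(6 + s)
U(k) = k²
A(c) = (4 + c)*(c + √(6 + c)) (A(c) = (c + 2²)*(c + √(6 + c)) = (c + 4)*(c + √(6 + c)) = (4 + c)*(c + √(6 + c)))
(-41 + A(t))² = (-41 + (7² + 4*7 + 4*√(6 + 7) + 7*√(6 + 7)))² = (-41 + (49 + 28 + 4*√13 + 7*√13))² = (-41 + (77 + 11*√13))² = (36 + 11*√13)²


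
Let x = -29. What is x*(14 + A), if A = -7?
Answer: -203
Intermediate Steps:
x*(14 + A) = -29*(14 - 7) = -29*7 = -203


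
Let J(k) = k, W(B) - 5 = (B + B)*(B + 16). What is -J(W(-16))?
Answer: -5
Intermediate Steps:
W(B) = 5 + 2*B*(16 + B) (W(B) = 5 + (B + B)*(B + 16) = 5 + (2*B)*(16 + B) = 5 + 2*B*(16 + B))
-J(W(-16)) = -(5 + 2*(-16)² + 32*(-16)) = -(5 + 2*256 - 512) = -(5 + 512 - 512) = -1*5 = -5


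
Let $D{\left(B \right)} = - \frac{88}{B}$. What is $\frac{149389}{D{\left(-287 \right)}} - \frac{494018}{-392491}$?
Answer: $\frac{1529814089027}{3139928} \approx 4.8721 \cdot 10^{5}$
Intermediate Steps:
$\frac{149389}{D{\left(-287 \right)}} - \frac{494018}{-392491} = \frac{149389}{\left(-88\right) \frac{1}{-287}} - \frac{494018}{-392491} = \frac{149389}{\left(-88\right) \left(- \frac{1}{287}\right)} - - \frac{494018}{392491} = \frac{149389}{\frac{88}{287}} + \frac{494018}{392491} = 149389 \cdot \frac{287}{88} + \frac{494018}{392491} = \frac{42874643}{88} + \frac{494018}{392491} = \frac{1529814089027}{3139928}$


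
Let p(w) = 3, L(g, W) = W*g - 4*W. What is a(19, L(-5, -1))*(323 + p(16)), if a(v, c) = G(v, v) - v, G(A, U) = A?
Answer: 0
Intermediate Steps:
L(g, W) = -4*W + W*g
a(v, c) = 0 (a(v, c) = v - v = 0)
a(19, L(-5, -1))*(323 + p(16)) = 0*(323 + 3) = 0*326 = 0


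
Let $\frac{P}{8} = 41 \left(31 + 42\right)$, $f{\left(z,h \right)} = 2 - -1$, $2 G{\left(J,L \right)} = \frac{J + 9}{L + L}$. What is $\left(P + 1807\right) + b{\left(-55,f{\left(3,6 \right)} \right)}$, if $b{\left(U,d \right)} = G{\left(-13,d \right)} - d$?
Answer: $\frac{77243}{3} \approx 25748.0$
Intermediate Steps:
$G{\left(J,L \right)} = \frac{9 + J}{4 L}$ ($G{\left(J,L \right)} = \frac{\left(J + 9\right) \frac{1}{L + L}}{2} = \frac{\left(9 + J\right) \frac{1}{2 L}}{2} = \frac{\frac{1}{2} \frac{1}{L} \left(9 + J\right)}{2} = \frac{9 + J}{4 L}$)
$f{\left(z,h \right)} = 3$ ($f{\left(z,h \right)} = 2 + 1 = 3$)
$P = 23944$ ($P = 8 \cdot 41 \left(31 + 42\right) = 8 \cdot 41 \cdot 73 = 8 \cdot 2993 = 23944$)
$b{\left(U,d \right)} = - d - \frac{1}{d}$ ($b{\left(U,d \right)} = \frac{9 - 13}{4 d} - d = \frac{1}{4} \frac{1}{d} \left(-4\right) - d = - \frac{1}{d} - d = - d - \frac{1}{d}$)
$\left(P + 1807\right) + b{\left(-55,f{\left(3,6 \right)} \right)} = \left(23944 + 1807\right) - \frac{10}{3} = 25751 - \frac{10}{3} = \frac{77243}{3}$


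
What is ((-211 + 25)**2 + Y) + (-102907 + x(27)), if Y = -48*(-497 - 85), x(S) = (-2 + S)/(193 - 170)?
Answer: -928600/23 ≈ -40374.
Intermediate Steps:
x(S) = -2/23 + S/23 (x(S) = (-2 + S)/23 = (-2 + S)*(1/23) = -2/23 + S/23)
Y = 27936 (Y = -48*(-582) = 27936)
((-211 + 25)**2 + Y) + (-102907 + x(27)) = ((-211 + 25)**2 + 27936) + (-102907 + (-2/23 + (1/23)*27)) = ((-186)**2 + 27936) + (-102907 + (-2/23 + 27/23)) = (34596 + 27936) + (-102907 + 25/23) = 62532 - 2366836/23 = -928600/23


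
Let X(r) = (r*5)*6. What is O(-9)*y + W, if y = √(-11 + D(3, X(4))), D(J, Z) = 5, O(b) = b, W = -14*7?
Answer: -98 - 9*I*√6 ≈ -98.0 - 22.045*I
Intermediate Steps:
X(r) = 30*r (X(r) = (5*r)*6 = 30*r)
W = -98
y = I*√6 (y = √(-11 + 5) = √(-6) = I*√6 ≈ 2.4495*I)
O(-9)*y + W = -9*I*√6 - 98 = -98 - 9*I*√6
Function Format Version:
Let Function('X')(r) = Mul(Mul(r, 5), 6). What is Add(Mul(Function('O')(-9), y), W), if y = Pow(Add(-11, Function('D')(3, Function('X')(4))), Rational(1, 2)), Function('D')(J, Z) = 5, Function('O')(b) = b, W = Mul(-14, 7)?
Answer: Add(-98, Mul(-9, I, Pow(6, Rational(1, 2)))) ≈ Add(-98.000, Mul(-22.045, I))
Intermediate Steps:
Function('X')(r) = Mul(30, r) (Function('X')(r) = Mul(Mul(5, r), 6) = Mul(30, r))
W = -98
y = Mul(I, Pow(6, Rational(1, 2))) (y = Pow(Add(-11, 5), Rational(1, 2)) = Pow(-6, Rational(1, 2)) = Mul(I, Pow(6, Rational(1, 2))) ≈ Mul(2.4495, I))
Add(Mul(Function('O')(-9), y), W) = Add(Mul(-9, Mul(I, Pow(6, Rational(1, 2)))), -98) = Add(Mul(-9, I, Pow(6, Rational(1, 2))), -98) = Add(-98, Mul(-9, I, Pow(6, Rational(1, 2))))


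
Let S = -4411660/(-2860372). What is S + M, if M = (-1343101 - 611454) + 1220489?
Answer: -524924355223/715093 ≈ -7.3406e+5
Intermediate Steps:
S = 1102915/715093 (S = -4411660*(-1/2860372) = 1102915/715093 ≈ 1.5423)
M = -734066 (M = -1954555 + 1220489 = -734066)
S + M = 1102915/715093 - 734066 = -524924355223/715093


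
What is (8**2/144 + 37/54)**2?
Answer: 3721/2916 ≈ 1.2761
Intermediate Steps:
(8**2/144 + 37/54)**2 = (64*(1/144) + 37*(1/54))**2 = (4/9 + 37/54)**2 = (61/54)**2 = 3721/2916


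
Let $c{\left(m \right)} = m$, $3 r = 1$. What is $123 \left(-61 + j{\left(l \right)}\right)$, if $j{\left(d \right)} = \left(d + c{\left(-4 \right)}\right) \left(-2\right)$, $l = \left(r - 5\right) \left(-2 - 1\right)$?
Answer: $-9963$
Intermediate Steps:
$r = \frac{1}{3}$ ($r = \frac{1}{3} \cdot 1 = \frac{1}{3} \approx 0.33333$)
$l = 14$ ($l = \left(\frac{1}{3} - 5\right) \left(-2 - 1\right) = \left(- \frac{14}{3}\right) \left(-3\right) = 14$)
$j{\left(d \right)} = 8 - 2 d$ ($j{\left(d \right)} = \left(d - 4\right) \left(-2\right) = \left(-4 + d\right) \left(-2\right) = 8 - 2 d$)
$123 \left(-61 + j{\left(l \right)}\right) = 123 \left(-61 + \left(8 - 28\right)\right) = 123 \left(-61 - 20\right) = 123 \left(-81\right) = -9963$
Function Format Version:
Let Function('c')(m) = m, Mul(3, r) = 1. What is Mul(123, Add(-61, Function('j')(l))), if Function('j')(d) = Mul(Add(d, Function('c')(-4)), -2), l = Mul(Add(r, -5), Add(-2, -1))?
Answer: -9963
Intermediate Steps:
r = Rational(1, 3) (r = Mul(Rational(1, 3), 1) = Rational(1, 3) ≈ 0.33333)
l = 14 (l = Mul(Add(Rational(1, 3), -5), Add(-2, -1)) = Mul(Rational(-14, 3), -3) = 14)
Function('j')(d) = Add(8, Mul(-2, d)) (Function('j')(d) = Mul(Add(d, -4), -2) = Mul(Add(-4, d), -2) = Add(8, Mul(-2, d)))
Mul(123, Add(-61, Function('j')(l))) = Mul(123, Add(-61, Add(8, Mul(-2, 14)))) = Mul(123, Add(-61, Add(8, -28))) = Mul(123, Add(-61, -20)) = Mul(123, -81) = -9963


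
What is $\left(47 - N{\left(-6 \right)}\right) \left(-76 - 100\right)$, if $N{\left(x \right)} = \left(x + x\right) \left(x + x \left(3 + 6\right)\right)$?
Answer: $118448$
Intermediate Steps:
$N{\left(x \right)} = 20 x^{2}$ ($N{\left(x \right)} = 2 x \left(x + x 9\right) = 2 x \left(x + 9 x\right) = 2 x 10 x = 20 x^{2}$)
$\left(47 - N{\left(-6 \right)}\right) \left(-76 - 100\right) = \left(47 - 20 \left(-6\right)^{2}\right) \left(-76 - 100\right) = \left(47 - 20 \cdot 36\right) \left(-176\right) = \left(47 - 720\right) \left(-176\right) = \left(-673\right) \left(-176\right) = 118448$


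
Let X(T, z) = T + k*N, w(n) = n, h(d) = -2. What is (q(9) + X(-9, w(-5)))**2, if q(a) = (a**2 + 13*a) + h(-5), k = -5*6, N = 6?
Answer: 49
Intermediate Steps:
k = -30
X(T, z) = -180 + T (X(T, z) = T - 30*6 = T - 180 = -180 + T)
q(a) = -2 + a**2 + 13*a (q(a) = (a**2 + 13*a) - 2 = -2 + a**2 + 13*a)
(q(9) + X(-9, w(-5)))**2 = ((-2 + 9**2 + 13*9) + (-180 - 9))**2 = ((-2 + 81 + 117) - 189)**2 = (196 - 189)**2 = 7**2 = 49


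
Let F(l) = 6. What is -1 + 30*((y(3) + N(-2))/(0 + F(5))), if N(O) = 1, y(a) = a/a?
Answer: 9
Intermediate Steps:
y(a) = 1
-1 + 30*((y(3) + N(-2))/(0 + F(5))) = -1 + 30*((1 + 1)/(0 + 6)) = -1 + 30*(2/6) = -1 + 30*(2*(⅙)) = -1 + 30*(⅓) = -1 + 10 = 9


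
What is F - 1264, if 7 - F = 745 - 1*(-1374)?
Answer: -3376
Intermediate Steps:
F = -2112 (F = 7 - (745 - 1*(-1374)) = 7 - (745 + 1374) = 7 - 1*2119 = 7 - 2119 = -2112)
F - 1264 = -2112 - 1264 = -3376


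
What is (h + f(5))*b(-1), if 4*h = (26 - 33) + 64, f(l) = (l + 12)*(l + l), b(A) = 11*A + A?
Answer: -2211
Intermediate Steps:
b(A) = 12*A
f(l) = 2*l*(12 + l) (f(l) = (12 + l)*(2*l) = 2*l*(12 + l))
h = 57/4 (h = ((26 - 33) + 64)/4 = (-7 + 64)/4 = (¼)*57 = 57/4 ≈ 14.250)
(h + f(5))*b(-1) = (57/4 + 2*5*(12 + 5))*(12*(-1)) = (57/4 + 2*5*17)*(-12) = (57/4 + 170)*(-12) = (737/4)*(-12) = -2211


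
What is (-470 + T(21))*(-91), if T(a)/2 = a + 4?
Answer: 38220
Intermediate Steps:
T(a) = 8 + 2*a (T(a) = 2*(a + 4) = 2*(4 + a) = 8 + 2*a)
(-470 + T(21))*(-91) = (-470 + (8 + 2*21))*(-91) = (-470 + (8 + 42))*(-91) = (-470 + 50)*(-91) = -420*(-91) = 38220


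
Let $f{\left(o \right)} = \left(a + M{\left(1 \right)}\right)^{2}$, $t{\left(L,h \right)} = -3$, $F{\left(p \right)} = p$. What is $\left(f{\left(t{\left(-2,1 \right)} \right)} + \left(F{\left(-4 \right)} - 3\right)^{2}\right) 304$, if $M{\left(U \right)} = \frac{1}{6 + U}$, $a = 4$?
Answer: $\frac{985568}{49} \approx 20114.0$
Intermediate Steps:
$f{\left(o \right)} = \frac{841}{49}$ ($f{\left(o \right)} = \left(4 + \frac{1}{6 + 1}\right)^{2} = \left(4 + \frac{1}{7}\right)^{2} = \left(\frac{29}{7}\right)^{2} = \frac{841}{49}$)
$\left(f{\left(t{\left(-2,1 \right)} \right)} + \left(F{\left(-4 \right)} - 3\right)^{2}\right) 304 = \left(\frac{841}{49} + \left(-4 - 3\right)^{2}\right) 304 = \left(\frac{841}{49} + \left(-7\right)^{2}\right) 304 = \left(\frac{841}{49} + 49\right) 304 = \frac{3242}{49} \cdot 304 = \frac{985568}{49}$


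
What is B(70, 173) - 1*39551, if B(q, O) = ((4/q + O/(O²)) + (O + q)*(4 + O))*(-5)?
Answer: -308328247/1211 ≈ -2.5461e+5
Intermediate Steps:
B(q, O) = -20/q - 5/O - 5*(4 + O)*(O + q) (B(q, O) = ((4/q + O/O²) + (4 + O)*(O + q))*(-5) = ((4/q + 1/O) + (4 + O)*(O + q))*(-5) = ((1/O + 4/q) + (4 + O)*(O + q))*(-5) = (1/O + 4/q + (4 + O)*(O + q))*(-5) = -20/q - 5/O - 5*(4 + O)*(O + q))
B(70, 173) - 1*39551 = (-20*173 - 20*70 - 20/70 - 5/173 - 5*173² - 5*173*70) - 1*39551 = (-3460 - 1400 - 20*1/70 - 5*1/173 - 5*29929 - 60550) - 39551 = (-3460 - 1400 - 2/7 - 5/173 - 149645 - 60550) - 39551 = -260431986/1211 - 39551 = -308328247/1211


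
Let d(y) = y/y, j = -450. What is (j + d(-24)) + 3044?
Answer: 2595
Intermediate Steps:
d(y) = 1
(j + d(-24)) + 3044 = (-450 + 1) + 3044 = -449 + 3044 = 2595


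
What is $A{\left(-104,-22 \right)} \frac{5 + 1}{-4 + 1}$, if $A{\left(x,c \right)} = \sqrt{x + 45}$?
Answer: $- 2 i \sqrt{59} \approx - 15.362 i$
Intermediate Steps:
$A{\left(x,c \right)} = \sqrt{45 + x}$
$A{\left(-104,-22 \right)} \frac{5 + 1}{-4 + 1} = \sqrt{45 - 104} \frac{5 + 1}{-4 + 1} = \sqrt{-59} \frac{6}{-3} = i \sqrt{59} \cdot 6 \left(- \frac{1}{3}\right) = i \sqrt{59} \left(-2\right) = - 2 i \sqrt{59}$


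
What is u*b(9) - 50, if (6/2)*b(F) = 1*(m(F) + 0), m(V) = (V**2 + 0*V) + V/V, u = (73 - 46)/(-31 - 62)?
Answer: -1796/31 ≈ -57.935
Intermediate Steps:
u = -9/31 (u = 27/(-93) = 27*(-1/93) = -9/31 ≈ -0.29032)
m(V) = 1 + V**2 (m(V) = (V**2 + 0) + 1 = V**2 + 1 = 1 + V**2)
b(F) = 1/3 + F**2/3 (b(F) = (1*((1 + F**2) + 0))/3 = (1*(1 + F**2))/3 = (1 + F**2)/3 = 1/3 + F**2/3)
u*b(9) - 50 = -9*(1/3 + (1/3)*9**2)/31 - 50 = -9*(1/3 + (1/3)*81)/31 - 50 = -9*(1/3 + 27)/31 - 50 = -9/31*82/3 - 50 = -246/31 - 50 = -1796/31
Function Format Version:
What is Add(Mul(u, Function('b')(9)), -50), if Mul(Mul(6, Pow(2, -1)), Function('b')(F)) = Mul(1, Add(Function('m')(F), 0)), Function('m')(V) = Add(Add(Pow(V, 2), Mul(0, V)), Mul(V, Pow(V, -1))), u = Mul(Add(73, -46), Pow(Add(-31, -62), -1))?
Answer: Rational(-1796, 31) ≈ -57.935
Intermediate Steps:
u = Rational(-9, 31) (u = Mul(27, Pow(-93, -1)) = Mul(27, Rational(-1, 93)) = Rational(-9, 31) ≈ -0.29032)
Function('m')(V) = Add(1, Pow(V, 2)) (Function('m')(V) = Add(Add(Pow(V, 2), 0), 1) = Add(Pow(V, 2), 1) = Add(1, Pow(V, 2)))
Function('b')(F) = Add(Rational(1, 3), Mul(Rational(1, 3), Pow(F, 2))) (Function('b')(F) = Mul(Rational(1, 3), Mul(1, Add(Add(1, Pow(F, 2)), 0))) = Mul(Rational(1, 3), Mul(1, Add(1, Pow(F, 2)))) = Mul(Rational(1, 3), Add(1, Pow(F, 2))) = Add(Rational(1, 3), Mul(Rational(1, 3), Pow(F, 2))))
Add(Mul(u, Function('b')(9)), -50) = Add(Mul(Rational(-9, 31), Add(Rational(1, 3), Mul(Rational(1, 3), Pow(9, 2)))), -50) = Add(Mul(Rational(-9, 31), Add(Rational(1, 3), Mul(Rational(1, 3), 81))), -50) = Add(Mul(Rational(-9, 31), Add(Rational(1, 3), 27)), -50) = Add(Mul(Rational(-9, 31), Rational(82, 3)), -50) = Add(Rational(-246, 31), -50) = Rational(-1796, 31)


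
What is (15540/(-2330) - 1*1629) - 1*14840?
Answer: -3838831/233 ≈ -16476.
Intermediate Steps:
(15540/(-2330) - 1*1629) - 1*14840 = (15540*(-1/2330) - 1629) - 14840 = (-1554/233 - 1629) - 14840 = -381111/233 - 14840 = -3838831/233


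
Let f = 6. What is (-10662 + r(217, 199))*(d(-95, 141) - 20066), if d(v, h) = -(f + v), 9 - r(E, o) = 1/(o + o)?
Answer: 84700382415/398 ≈ 2.1282e+8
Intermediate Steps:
r(E, o) = 9 - 1/(2*o) (r(E, o) = 9 - 1/(o + o) = 9 - 1/(2*o))
d(v, h) = -6 - v (d(v, h) = -(6 + v) = -6 - v)
(-10662 + r(217, 199))*(d(-95, 141) - 20066) = (-10662 + (9 - ½/199))*((-6 - 1*(-95)) - 20066) = (-10662 + (9 - ½*1/199))*((-6 + 95) - 20066) = (-10662 + (9 - 1/398))*(89 - 20066) = (-10662 + 3581/398)*(-19977) = -4239895/398*(-19977) = 84700382415/398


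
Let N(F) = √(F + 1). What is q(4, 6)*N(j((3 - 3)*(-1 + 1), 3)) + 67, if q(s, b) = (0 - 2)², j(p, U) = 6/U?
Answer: 67 + 4*√3 ≈ 73.928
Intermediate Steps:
q(s, b) = 4 (q(s, b) = (-2)² = 4)
N(F) = √(1 + F)
q(4, 6)*N(j((3 - 3)*(-1 + 1), 3)) + 67 = 4*√(1 + 6/3) + 67 = 4*√(1 + 6*(⅓)) + 67 = 4*√(1 + 2) + 67 = 4*√3 + 67 = 67 + 4*√3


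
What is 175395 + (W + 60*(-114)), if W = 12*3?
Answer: 168591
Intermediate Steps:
W = 36
175395 + (W + 60*(-114)) = 175395 + (36 + 60*(-114)) = 175395 + (36 - 6840) = 175395 - 6804 = 168591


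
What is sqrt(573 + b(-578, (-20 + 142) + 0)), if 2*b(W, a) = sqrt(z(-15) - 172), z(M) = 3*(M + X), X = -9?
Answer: sqrt(573 + I*sqrt(61)) ≈ 23.938 + 0.1631*I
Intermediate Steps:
z(M) = -27 + 3*M (z(M) = 3*(M - 9) = 3*(-9 + M) = -27 + 3*M)
b(W, a) = I*sqrt(61) (b(W, a) = sqrt((-27 + 3*(-15)) - 172)/2 = sqrt((-27 - 45) - 172)/2 = sqrt(-72 - 172)/2 = sqrt(-244)/2 = (2*I*sqrt(61))/2 = I*sqrt(61))
sqrt(573 + b(-578, (-20 + 142) + 0)) = sqrt(573 + I*sqrt(61))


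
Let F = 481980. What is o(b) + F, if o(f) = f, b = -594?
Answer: 481386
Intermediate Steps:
o(b) + F = -594 + 481980 = 481386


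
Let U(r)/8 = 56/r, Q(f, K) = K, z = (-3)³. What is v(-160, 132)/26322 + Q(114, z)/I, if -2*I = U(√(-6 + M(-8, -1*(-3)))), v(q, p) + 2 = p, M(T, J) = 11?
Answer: 65/13161 + 27*√5/224 ≈ 0.27447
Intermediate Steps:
v(q, p) = -2 + p
z = -27
U(r) = 448/r (U(r) = 8*(56/r) = 448/r)
I = -224*√5/5 (I = -224/(√(-6 + 11)) = -224/(√5) = -224*√5/5 ≈ -100.18)
v(-160, 132)/26322 + Q(114, z)/I = (-2 + 132)/26322 - 27*(-√5/224) = 130*(1/26322) - (-27)*√5/224 = 65/13161 + 27*√5/224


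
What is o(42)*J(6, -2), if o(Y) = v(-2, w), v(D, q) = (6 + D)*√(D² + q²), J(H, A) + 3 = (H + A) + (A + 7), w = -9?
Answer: 24*√85 ≈ 221.27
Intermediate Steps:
J(H, A) = 4 + H + 2*A (J(H, A) = -3 + ((H + A) + (A + 7)) = -3 + ((A + H) + (7 + A)) = -3 + (7 + H + 2*A) = 4 + H + 2*A)
v(D, q) = √(D² + q²)*(6 + D)
o(Y) = 4*√85 (o(Y) = √((-2)² + (-9)²)*(6 - 2) = √(4 + 81)*4 = √85*4 = 4*√85)
o(42)*J(6, -2) = (4*√85)*(4 + 6 + 2*(-2)) = (4*√85)*(4 + 6 - 4) = (4*√85)*6 = 24*√85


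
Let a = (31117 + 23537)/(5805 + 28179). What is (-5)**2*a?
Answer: 227725/5664 ≈ 40.206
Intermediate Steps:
a = 9109/5664 (a = 54654/33984 = 54654*(1/33984) = 9109/5664 ≈ 1.6082)
(-5)**2*a = (-5)**2*(9109/5664) = 25*(9109/5664) = 227725/5664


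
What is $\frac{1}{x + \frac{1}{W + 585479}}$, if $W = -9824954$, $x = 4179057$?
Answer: $\frac{9239475}{38612292675074} \approx 2.3929 \cdot 10^{-7}$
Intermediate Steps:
$\frac{1}{x + \frac{1}{W + 585479}} = \frac{1}{4179057 + \frac{1}{-9824954 + 585479}} = \frac{1}{4179057 + \frac{1}{-9239475}} = \frac{1}{4179057 - \frac{1}{9239475}} = \frac{1}{\frac{38612292675074}{9239475}} = \frac{9239475}{38612292675074}$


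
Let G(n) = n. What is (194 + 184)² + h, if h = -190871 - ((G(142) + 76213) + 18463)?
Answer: -142805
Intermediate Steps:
h = -285689 (h = -190871 - ((142 + 76213) + 18463) = -190871 - (76355 + 18463) = -190871 - 1*94818 = -190871 - 94818 = -285689)
(194 + 184)² + h = (194 + 184)² - 285689 = 378² - 285689 = 142884 - 285689 = -142805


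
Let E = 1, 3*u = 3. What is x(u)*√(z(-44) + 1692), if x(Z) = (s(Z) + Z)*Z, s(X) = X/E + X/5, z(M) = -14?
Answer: 11*√1678/5 ≈ 90.120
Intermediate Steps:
u = 1 (u = (⅓)*3 = 1)
s(X) = 6*X/5 (s(X) = X/1 + X/5 = X*1 + X*(⅕) = X + X/5 = 6*X/5)
x(Z) = 11*Z²/5 (x(Z) = (6*Z/5 + Z)*Z = (11*Z/5)*Z = 11*Z²/5)
x(u)*√(z(-44) + 1692) = ((11/5)*1²)*√(-14 + 1692) = ((11/5)*1)*√1678 = 11*√1678/5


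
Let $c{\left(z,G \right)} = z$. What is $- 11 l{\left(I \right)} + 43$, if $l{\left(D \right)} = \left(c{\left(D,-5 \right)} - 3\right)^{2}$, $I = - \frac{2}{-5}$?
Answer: $- \frac{784}{25} \approx -31.36$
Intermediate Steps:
$I = \frac{2}{5}$ ($I = \left(-2\right) \left(- \frac{1}{5}\right) = \frac{2}{5} \approx 0.4$)
$l{\left(D \right)} = \left(-3 + D\right)^{2}$ ($l{\left(D \right)} = \left(D - 3\right)^{2} = \left(-3 + D\right)^{2}$)
$- 11 l{\left(I \right)} + 43 = - 11 \left(-3 + \frac{2}{5}\right)^{2} + 43 = - 11 \left(- \frac{13}{5}\right)^{2} + 43 = \left(-11\right) \frac{169}{25} + 43 = - \frac{1859}{25} + 43 = - \frac{784}{25}$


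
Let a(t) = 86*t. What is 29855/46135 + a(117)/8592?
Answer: 24024151/13213064 ≈ 1.8182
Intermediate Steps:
29855/46135 + a(117)/8592 = 29855/46135 + (86*117)/8592 = 29855*(1/46135) + 10062*(1/8592) = 5971/9227 + 1677/1432 = 24024151/13213064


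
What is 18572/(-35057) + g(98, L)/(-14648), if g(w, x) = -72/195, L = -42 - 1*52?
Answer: -2210241409/4172308855 ≈ -0.52974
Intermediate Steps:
L = -94 (L = -42 - 52 = -94)
g(w, x) = -24/65 (g(w, x) = -72*1/195 = -24/65)
18572/(-35057) + g(98, L)/(-14648) = 18572/(-35057) - 24/65/(-14648) = 18572*(-1/35057) - 24/65*(-1/14648) = -18572/35057 + 3/119015 = -2210241409/4172308855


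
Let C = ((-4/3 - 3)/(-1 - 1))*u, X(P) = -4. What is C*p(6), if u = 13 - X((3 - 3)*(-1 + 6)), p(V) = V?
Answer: 221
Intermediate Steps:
u = 17 (u = 13 - 1*(-4) = 13 + 4 = 17)
C = 221/6 (C = ((-4/3 - 3)/(-1 - 1))*17 = ((-4*⅓ - 3)/(-2))*17 = ((-4/3 - 3)*(-½))*17 = -13/3*(-½)*17 = (13/6)*17 = 221/6 ≈ 36.833)
C*p(6) = (221/6)*6 = 221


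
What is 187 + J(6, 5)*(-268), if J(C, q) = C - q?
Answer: -81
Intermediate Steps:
187 + J(6, 5)*(-268) = 187 + (6 - 1*5)*(-268) = 187 + (6 - 5)*(-268) = 187 + 1*(-268) = 187 - 268 = -81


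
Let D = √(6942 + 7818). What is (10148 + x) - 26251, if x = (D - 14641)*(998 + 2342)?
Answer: -48917043 + 20040*√410 ≈ -4.8511e+7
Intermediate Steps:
D = 6*√410 (D = √14760 = 6*√410 ≈ 121.49)
x = -48900940 + 20040*√410 (x = (6*√410 - 14641)*(998 + 2342) = (-14641 + 6*√410)*3340 = -48900940 + 20040*√410 ≈ -4.8495e+7)
(10148 + x) - 26251 = (10148 + (-48900940 + 20040*√410)) - 26251 = (-48890792 + 20040*√410) - 26251 = -48917043 + 20040*√410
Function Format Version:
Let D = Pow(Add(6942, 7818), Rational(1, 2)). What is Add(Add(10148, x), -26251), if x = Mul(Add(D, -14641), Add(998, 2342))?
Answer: Add(-48917043, Mul(20040, Pow(410, Rational(1, 2)))) ≈ -4.8511e+7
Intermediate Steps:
D = Mul(6, Pow(410, Rational(1, 2))) (D = Pow(14760, Rational(1, 2)) = Mul(6, Pow(410, Rational(1, 2))) ≈ 121.49)
x = Add(-48900940, Mul(20040, Pow(410, Rational(1, 2)))) (x = Mul(Add(Mul(6, Pow(410, Rational(1, 2))), -14641), Add(998, 2342)) = Mul(Add(-14641, Mul(6, Pow(410, Rational(1, 2)))), 3340) = Add(-48900940, Mul(20040, Pow(410, Rational(1, 2)))) ≈ -4.8495e+7)
Add(Add(10148, x), -26251) = Add(Add(10148, Add(-48900940, Mul(20040, Pow(410, Rational(1, 2))))), -26251) = Add(Add(-48890792, Mul(20040, Pow(410, Rational(1, 2)))), -26251) = Add(-48917043, Mul(20040, Pow(410, Rational(1, 2))))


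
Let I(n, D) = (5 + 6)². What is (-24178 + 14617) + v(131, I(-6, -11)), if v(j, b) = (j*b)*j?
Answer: 2066920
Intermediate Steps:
I(n, D) = 121 (I(n, D) = 11² = 121)
v(j, b) = b*j² (v(j, b) = (b*j)*j = b*j²)
(-24178 + 14617) + v(131, I(-6, -11)) = (-24178 + 14617) + 121*131² = -9561 + 121*17161 = -9561 + 2076481 = 2066920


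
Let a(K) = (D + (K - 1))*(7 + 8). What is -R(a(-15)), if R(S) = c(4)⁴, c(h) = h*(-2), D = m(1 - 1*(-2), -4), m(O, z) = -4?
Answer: -4096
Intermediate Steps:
D = -4
c(h) = -2*h
a(K) = -75 + 15*K (a(K) = (-4 + (K - 1))*(7 + 8) = (-4 + (-1 + K))*15 = (-5 + K)*15 = -75 + 15*K)
R(S) = 4096 (R(S) = (-2*4)⁴ = (-8)⁴ = 4096)
-R(a(-15)) = -1*4096 = -4096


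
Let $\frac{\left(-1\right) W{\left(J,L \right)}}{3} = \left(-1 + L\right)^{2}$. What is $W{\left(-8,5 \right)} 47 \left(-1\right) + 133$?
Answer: $2389$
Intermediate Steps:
$W{\left(J,L \right)} = - 3 \left(-1 + L\right)^{2}$
$W{\left(-8,5 \right)} 47 \left(-1\right) + 133 = - 3 \left(-1 + 5\right)^{2} \cdot 47 \left(-1\right) + 133 = - 3 \cdot 4^{2} \left(-47\right) + 133 = \left(-3\right) 16 \left(-47\right) + 133 = \left(-48\right) \left(-47\right) + 133 = 2256 + 133 = 2389$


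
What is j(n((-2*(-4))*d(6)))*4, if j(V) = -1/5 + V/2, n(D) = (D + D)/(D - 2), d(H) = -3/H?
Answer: 28/15 ≈ 1.8667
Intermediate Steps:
n(D) = 2*D/(-2 + D) (n(D) = (2*D)/(-2 + D) = 2*D/(-2 + D))
j(V) = -1/5 + V/2 (j(V) = -1*1/5 + V*(1/2) = -1/5 + V/2)
j(n((-2*(-4))*d(6)))*4 = (-1/5 + (2*((-2*(-4))*(-3/6))/(-2 + (-2*(-4))*(-3/6)))/2)*4 = (-1/5 + (2*(8*(-3*1/6))/(-2 + 8*(-3*1/6)))/2)*4 = (-1/5 + (2*(8*(-1/2))/(-2 + 8*(-1/2)))/2)*4 = (-1/5 + (2*(-4)/(-2 - 4))/2)*4 = (-1/5 + (2*(-4)/(-6))/2)*4 = (-1/5 + (2*(-4)*(-1/6))/2)*4 = (-1/5 + (1/2)*(4/3))*4 = (-1/5 + 2/3)*4 = (7/15)*4 = 28/15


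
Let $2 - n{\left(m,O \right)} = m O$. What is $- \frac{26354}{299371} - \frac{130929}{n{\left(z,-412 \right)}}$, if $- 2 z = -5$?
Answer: $- \frac{13074514329}{102983624} \approx -126.96$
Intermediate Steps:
$z = \frac{5}{2}$ ($z = \left(- \frac{1}{2}\right) \left(-5\right) = \frac{5}{2} \approx 2.5$)
$n{\left(m,O \right)} = 2 - O m$ ($n{\left(m,O \right)} = 2 - m O = 2 - O m$)
$- \frac{26354}{299371} - \frac{130929}{n{\left(z,-412 \right)}} = - \frac{26354}{299371} - \frac{130929}{2 - \left(-412\right) \frac{5}{2}} = \left(-26354\right) \frac{1}{299371} - \frac{130929}{2 + 1030} = - \frac{26354}{299371} - \frac{130929}{1032} = - \frac{26354}{299371} - \frac{43643}{344} = - \frac{13074514329}{102983624}$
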